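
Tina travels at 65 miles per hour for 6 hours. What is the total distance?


Use the formula: distance = speed x time
Speed = 65 mph, Time = 6 hours
65 x 6 = 390 miles

390 miles


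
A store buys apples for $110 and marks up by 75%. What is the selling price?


Calculate the markup amount:
75% of $110 = $82.50
Add to cost:
$110 + $82.50 = $192.50

$192.50


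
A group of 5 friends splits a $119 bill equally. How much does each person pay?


Total bill: $119
Number of people: 5
Each pays: $119 / 5 = $23.80

$23.80


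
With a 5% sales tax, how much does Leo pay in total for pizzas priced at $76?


Calculate the tax:
5% of $76 = $3.80
Add tax to price:
$76 + $3.80 = $79.80

$79.80


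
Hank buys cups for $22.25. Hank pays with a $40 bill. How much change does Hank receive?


Start with the amount paid:
$40
Subtract the price:
$40 - $22.25 = $17.75

$17.75


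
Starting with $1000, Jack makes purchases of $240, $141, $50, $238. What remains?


Add up expenses:
$240 + $141 + $50 + $238 = $669
Subtract from budget:
$1000 - $669 = $331

$331


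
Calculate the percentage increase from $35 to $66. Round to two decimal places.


Find the absolute change:
|66 - 35| = 31
Divide by original and multiply by 100:
31 / 35 x 100 = 88.5714...% ≈ 88.57%

88.57%


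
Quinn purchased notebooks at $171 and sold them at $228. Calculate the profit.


Selling price = $228
Cost price = $171
Profit = selling price - cost price:
Profit = $228 - $171 = $57

$57


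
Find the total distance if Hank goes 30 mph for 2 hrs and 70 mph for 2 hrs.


Leg 1 distance:
30 x 2 = 60 miles
Leg 2 distance:
70 x 2 = 140 miles
Total distance:
60 + 140 = 200 miles

200 miles


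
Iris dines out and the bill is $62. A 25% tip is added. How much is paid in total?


Calculate the tip:
25% of $62 = $15.50
Add tip to meal cost:
$62 + $15.50 = $77.50

$77.50


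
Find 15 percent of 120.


Convert percentage to decimal:
15% = 0.15
Multiply:
120 x 0.15 = 18

18


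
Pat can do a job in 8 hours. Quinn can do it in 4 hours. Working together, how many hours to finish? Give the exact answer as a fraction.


Pat's rate: 1/8 of the job per hour
Quinn's rate: 1/4 of the job per hour
Combined rate: 1/8 + 1/4 = 3/8 per hour
Time = 1 / (3/8) = 8/3 hours (≈ 2.67 hours)

8/3 hours


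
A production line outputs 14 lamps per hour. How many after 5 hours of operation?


Production rate: 14 lamps per hour
Time: 5 hours
Total: 14 x 5 = 70 lamps

70 lamps


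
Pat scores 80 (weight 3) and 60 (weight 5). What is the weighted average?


Weighted sum:
3 x 80 + 5 x 60 = 540
Total weight:
3 + 5 = 8
Weighted average:
540 / 8 = 67.5

67.5


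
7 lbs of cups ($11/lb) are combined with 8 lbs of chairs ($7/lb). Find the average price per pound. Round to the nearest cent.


Cost of cups:
7 x $11 = $77
Cost of chairs:
8 x $7 = $56
Total cost: $77 + $56 = $133
Total weight: 15 lbs
Average: $133 / 15 = $8.8666... ≈ $8.87/lb

$8.87/lb


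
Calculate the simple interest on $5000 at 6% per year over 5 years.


Use the formula I = P x R x T / 100
P x R x T = 5000 x 6 x 5 = 150000
I = 150000 / 100 = $1500

$1500


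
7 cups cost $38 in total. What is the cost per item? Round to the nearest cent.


Total cost: $38
Number of items: 7
Unit price: $38 / 7 = $5.4285... ≈ $5.43

$5.43


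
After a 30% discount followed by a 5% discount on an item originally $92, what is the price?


First discount:
30% of $92 = $27.60
Price after first discount:
$92 - $27.60 = $64.40
Second discount:
5% of $64.40 = $3.22
Final price:
$64.40 - $3.22 = $61.18

$61.18


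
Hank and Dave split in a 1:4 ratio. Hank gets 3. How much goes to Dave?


Find the multiplier:
3 / 1 = 3
Apply to Dave's share:
4 x 3 = 12

12


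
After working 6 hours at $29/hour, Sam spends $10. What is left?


Calculate earnings:
6 x $29 = $174
Subtract spending:
$174 - $10 = $164

$164


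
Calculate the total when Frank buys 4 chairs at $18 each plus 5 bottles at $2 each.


Cost of chairs:
4 x $18 = $72
Cost of bottles:
5 x $2 = $10
Add both:
$72 + $10 = $82

$82


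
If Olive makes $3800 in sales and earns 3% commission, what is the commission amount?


Convert rate to decimal:
3% = 0.03
Multiply by sales:
$3800 x 0.03 = $114

$114


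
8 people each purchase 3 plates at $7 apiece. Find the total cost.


Cost per person:
3 x $7 = $21
Group total:
8 x $21 = $168

$168


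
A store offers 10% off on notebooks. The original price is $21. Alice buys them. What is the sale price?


Calculate the discount amount:
10% of $21 = $2.10
Subtract from original:
$21 - $2.10 = $18.90

$18.90


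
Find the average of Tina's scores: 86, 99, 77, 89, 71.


Add the scores:
86 + 99 + 77 + 89 + 71 = 422
Divide by the number of tests:
422 / 5 = 84.4

84.4


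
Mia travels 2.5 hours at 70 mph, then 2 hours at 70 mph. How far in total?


Leg 1 distance:
70 x 2.5 = 175 miles
Leg 2 distance:
70 x 2 = 140 miles
Total distance:
175 + 140 = 315 miles

315 miles


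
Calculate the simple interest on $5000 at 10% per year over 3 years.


Use the formula I = P x R x T / 100
P x R x T = 5000 x 10 x 3 = 150000
I = 150000 / 100 = $1500

$1500


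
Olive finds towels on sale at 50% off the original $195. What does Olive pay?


Calculate the discount amount:
50% of $195 = $97.50
Subtract from original:
$195 - $97.50 = $97.50

$97.50


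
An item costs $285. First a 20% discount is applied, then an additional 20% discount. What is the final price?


First discount:
20% of $285 = $57
Price after first discount:
$285 - $57 = $228
Second discount:
20% of $228 = $45.60
Final price:
$228 - $45.60 = $182.40

$182.40


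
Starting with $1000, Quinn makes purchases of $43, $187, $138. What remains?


Add up expenses:
$43 + $187 + $138 = $368
Subtract from budget:
$1000 - $368 = $632

$632


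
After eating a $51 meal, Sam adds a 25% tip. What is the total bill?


Calculate the tip:
25% of $51 = $12.75
Add tip to meal cost:
$51 + $12.75 = $63.75

$63.75


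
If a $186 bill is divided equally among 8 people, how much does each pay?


Total bill: $186
Number of people: 8
Each pays: $186 / 8 = $23.25

$23.25


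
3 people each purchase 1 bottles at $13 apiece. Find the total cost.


Cost per person:
1 x $13 = $13
Group total:
3 x $13 = $39

$39


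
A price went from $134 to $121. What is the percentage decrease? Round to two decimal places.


Find the absolute change:
|121 - 134| = 13
Divide by original and multiply by 100:
13 / 134 x 100 = 9.7014...% ≈ 9.7%

9.7%


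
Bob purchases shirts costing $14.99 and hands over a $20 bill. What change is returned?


Start with the amount paid:
$20
Subtract the price:
$20 - $14.99 = $5.01

$5.01


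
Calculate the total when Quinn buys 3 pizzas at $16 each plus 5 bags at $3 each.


Cost of pizzas:
3 x $16 = $48
Cost of bags:
5 x $3 = $15
Add both:
$48 + $15 = $63

$63


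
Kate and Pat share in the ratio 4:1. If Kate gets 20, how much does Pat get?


Find the multiplier:
20 / 4 = 5
Apply to Pat's share:
1 x 5 = 5

5


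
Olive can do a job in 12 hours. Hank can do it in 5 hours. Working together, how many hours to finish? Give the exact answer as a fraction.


Olive's rate: 1/12 of the job per hour
Hank's rate: 1/5 of the job per hour
Combined rate: 1/12 + 1/5 = 17/60 per hour
Time = 1 / (17/60) = 60/17 hours (≈ 3.53 hours)

60/17 hours


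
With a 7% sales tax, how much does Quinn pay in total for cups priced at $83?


Calculate the tax:
7% of $83 = $5.81
Add tax to price:
$83 + $5.81 = $88.81

$88.81


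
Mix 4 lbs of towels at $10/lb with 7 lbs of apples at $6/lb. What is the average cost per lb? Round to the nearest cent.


Cost of towels:
4 x $10 = $40
Cost of apples:
7 x $6 = $42
Total cost: $40 + $42 = $82
Total weight: 11 lbs
Average: $82 / 11 = $7.4545... ≈ $7.45/lb

$7.45/lb


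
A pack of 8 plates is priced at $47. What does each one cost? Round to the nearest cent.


Total cost: $47
Number of items: 8
Unit price: $47 / 8 = $5.875 ≈ $5.88

$5.88


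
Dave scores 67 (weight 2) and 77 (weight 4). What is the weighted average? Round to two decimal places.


Weighted sum:
2 x 67 + 4 x 77 = 442
Total weight:
2 + 4 = 6
Weighted average:
442 / 6 = 73.6666... ≈ 73.67

73.67


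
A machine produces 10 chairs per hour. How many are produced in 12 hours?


Production rate: 10 chairs per hour
Time: 12 hours
Total: 10 x 12 = 120 chairs

120 chairs


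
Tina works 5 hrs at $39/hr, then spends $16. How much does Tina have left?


Calculate earnings:
5 x $39 = $195
Subtract spending:
$195 - $16 = $179

$179


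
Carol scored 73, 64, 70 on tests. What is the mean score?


Add the scores:
73 + 64 + 70 = 207
Divide by the number of tests:
207 / 3 = 69

69


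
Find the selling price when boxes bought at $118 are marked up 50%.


Calculate the markup amount:
50% of $118 = $59
Add to cost:
$118 + $59 = $177

$177


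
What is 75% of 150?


Convert percentage to decimal:
75% = 0.75
Multiply:
150 x 0.75 = 112.5

112.5


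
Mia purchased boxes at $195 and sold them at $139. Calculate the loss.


Selling price = $139
Cost price = $195
Loss = cost price - selling price:
Loss = $195 - $139 = $56

$56


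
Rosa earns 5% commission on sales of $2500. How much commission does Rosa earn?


Convert rate to decimal:
5% = 0.05
Multiply by sales:
$2500 x 0.05 = $125

$125


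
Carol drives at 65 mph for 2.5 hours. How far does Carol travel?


Use the formula: distance = speed x time
Speed = 65 mph, Time = 2.5 hours
65 x 2.5 = 162.5 miles

162.5 miles


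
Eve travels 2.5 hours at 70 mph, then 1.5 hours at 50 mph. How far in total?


Leg 1 distance:
70 x 2.5 = 175 miles
Leg 2 distance:
50 x 1.5 = 75 miles
Total distance:
175 + 75 = 250 miles

250 miles


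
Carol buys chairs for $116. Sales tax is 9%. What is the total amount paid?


Calculate the tax:
9% of $116 = $10.44
Add tax to price:
$116 + $10.44 = $126.44

$126.44


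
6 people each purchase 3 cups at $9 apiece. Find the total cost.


Cost per person:
3 x $9 = $27
Group total:
6 x $27 = $162

$162


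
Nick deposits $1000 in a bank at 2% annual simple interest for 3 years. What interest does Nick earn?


Use the formula I = P x R x T / 100
P x R x T = 1000 x 2 x 3 = 6000
I = 6000 / 100 = $60

$60


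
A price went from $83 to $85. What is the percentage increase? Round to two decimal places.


Find the absolute change:
|85 - 83| = 2
Divide by original and multiply by 100:
2 / 83 x 100 = 2.4096...% ≈ 2.41%

2.41%


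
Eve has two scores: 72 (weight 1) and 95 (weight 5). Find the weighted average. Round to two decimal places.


Weighted sum:
1 x 72 + 5 x 95 = 547
Total weight:
1 + 5 = 6
Weighted average:
547 / 6 = 91.1666... ≈ 91.17

91.17


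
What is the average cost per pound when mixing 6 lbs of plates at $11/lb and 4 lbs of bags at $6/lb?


Cost of plates:
6 x $11 = $66
Cost of bags:
4 x $6 = $24
Total cost: $66 + $24 = $90
Total weight: 10 lbs
Average: $90 / 10 = $9/lb

$9/lb


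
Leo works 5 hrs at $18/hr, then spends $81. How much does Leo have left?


Calculate earnings:
5 x $18 = $90
Subtract spending:
$90 - $81 = $9

$9


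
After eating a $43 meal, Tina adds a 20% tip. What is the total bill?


Calculate the tip:
20% of $43 = $8.60
Add tip to meal cost:
$43 + $8.60 = $51.60

$51.60


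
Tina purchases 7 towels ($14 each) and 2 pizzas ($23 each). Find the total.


Cost of towels:
7 x $14 = $98
Cost of pizzas:
2 x $23 = $46
Add both:
$98 + $46 = $144

$144


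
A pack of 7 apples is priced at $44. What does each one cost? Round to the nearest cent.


Total cost: $44
Number of items: 7
Unit price: $44 / 7 = $6.2857... ≈ $6.29

$6.29


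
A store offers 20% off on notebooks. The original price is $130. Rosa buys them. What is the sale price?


Calculate the discount amount:
20% of $130 = $26
Subtract from original:
$130 - $26 = $104

$104


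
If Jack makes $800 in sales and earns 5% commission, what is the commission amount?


Convert rate to decimal:
5% = 0.05
Multiply by sales:
$800 x 0.05 = $40

$40


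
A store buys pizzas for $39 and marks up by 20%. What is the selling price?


Calculate the markup amount:
20% of $39 = $7.80
Add to cost:
$39 + $7.80 = $46.80

$46.80


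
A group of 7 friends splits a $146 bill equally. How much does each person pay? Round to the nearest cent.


Total bill: $146
Number of people: 7
Each pays: $146 / 7 = $20.8571... ≈ $20.86

$20.86


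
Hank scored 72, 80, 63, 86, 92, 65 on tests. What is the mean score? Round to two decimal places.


Add the scores:
72 + 80 + 63 + 86 + 92 + 65 = 458
Divide by the number of tests:
458 / 6 = 76.3333... ≈ 76.33

76.33


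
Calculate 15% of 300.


Convert percentage to decimal:
15% = 0.15
Multiply:
300 x 0.15 = 45

45


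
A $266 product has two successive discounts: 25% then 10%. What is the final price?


First discount:
25% of $266 = $66.50
Price after first discount:
$266 - $66.50 = $199.50
Second discount:
10% of $199.50 = $19.95
Final price:
$199.50 - $19.95 = $179.55

$179.55


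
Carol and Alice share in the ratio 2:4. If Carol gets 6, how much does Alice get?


Find the multiplier:
6 / 2 = 3
Apply to Alice's share:
4 x 3 = 12

12


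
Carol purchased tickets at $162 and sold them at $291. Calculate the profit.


Selling price = $291
Cost price = $162
Profit = selling price - cost price:
Profit = $291 - $162 = $129

$129


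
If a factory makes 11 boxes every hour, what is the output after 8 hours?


Production rate: 11 boxes per hour
Time: 8 hours
Total: 11 x 8 = 88 boxes

88 boxes


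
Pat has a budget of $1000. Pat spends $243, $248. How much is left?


Add up expenses:
$243 + $248 = $491
Subtract from budget:
$1000 - $491 = $509

$509


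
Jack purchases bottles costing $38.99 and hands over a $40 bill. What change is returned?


Start with the amount paid:
$40
Subtract the price:
$40 - $38.99 = $1.01

$1.01


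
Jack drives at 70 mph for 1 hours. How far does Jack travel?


Use the formula: distance = speed x time
Speed = 70 mph, Time = 1 hours
70 x 1 = 70 miles

70 miles


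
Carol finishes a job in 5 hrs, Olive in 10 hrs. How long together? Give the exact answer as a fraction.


Carol's rate: 1/5 of the job per hour
Olive's rate: 1/10 of the job per hour
Combined rate: 1/5 + 1/10 = 3/10 per hour
Time = 1 / (3/10) = 10/3 hours (≈ 3.33 hours)

10/3 hours


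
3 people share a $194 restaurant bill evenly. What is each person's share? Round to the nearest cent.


Total bill: $194
Number of people: 3
Each pays: $194 / 3 = $64.6666... ≈ $64.67

$64.67


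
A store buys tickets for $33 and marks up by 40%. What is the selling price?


Calculate the markup amount:
40% of $33 = $13.20
Add to cost:
$33 + $13.20 = $46.20

$46.20


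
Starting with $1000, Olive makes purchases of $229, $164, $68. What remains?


Add up expenses:
$229 + $164 + $68 = $461
Subtract from budget:
$1000 - $461 = $539

$539


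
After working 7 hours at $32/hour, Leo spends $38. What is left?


Calculate earnings:
7 x $32 = $224
Subtract spending:
$224 - $38 = $186

$186


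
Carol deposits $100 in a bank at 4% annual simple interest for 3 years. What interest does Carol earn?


Use the formula I = P x R x T / 100
P x R x T = 100 x 4 x 3 = 1200
I = 1200 / 100 = $12

$12


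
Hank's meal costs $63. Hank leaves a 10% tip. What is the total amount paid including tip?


Calculate the tip:
10% of $63 = $6.30
Add tip to meal cost:
$63 + $6.30 = $69.30

$69.30


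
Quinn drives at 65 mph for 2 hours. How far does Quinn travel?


Use the formula: distance = speed x time
Speed = 65 mph, Time = 2 hours
65 x 2 = 130 miles

130 miles


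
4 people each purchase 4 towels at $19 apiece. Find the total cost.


Cost per person:
4 x $19 = $76
Group total:
4 x $76 = $304

$304


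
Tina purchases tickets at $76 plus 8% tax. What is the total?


Calculate the tax:
8% of $76 = $6.08
Add tax to price:
$76 + $6.08 = $82.08

$82.08


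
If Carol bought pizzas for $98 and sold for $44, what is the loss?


Selling price = $44
Cost price = $98
Loss = cost price - selling price:
Loss = $98 - $44 = $54

$54


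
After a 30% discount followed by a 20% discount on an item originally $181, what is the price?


First discount:
30% of $181 = $54.30
Price after first discount:
$181 - $54.30 = $126.70
Second discount:
20% of $126.70 = $25.34
Final price:
$126.70 - $25.34 = $101.36

$101.36


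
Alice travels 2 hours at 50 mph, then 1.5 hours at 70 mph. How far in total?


Leg 1 distance:
50 x 2 = 100 miles
Leg 2 distance:
70 x 1.5 = 105 miles
Total distance:
100 + 105 = 205 miles

205 miles


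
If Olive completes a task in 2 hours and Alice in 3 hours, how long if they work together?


Olive's rate: 1/2 of the job per hour
Alice's rate: 1/3 of the job per hour
Combined rate: 1/2 + 1/3 = 5/6 per hour
Time = 1 / (5/6) = 6/5 = 1.2 hours

1.2 hours


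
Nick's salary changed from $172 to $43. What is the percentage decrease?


Find the absolute change:
|43 - 172| = 129
Divide by original and multiply by 100:
129 / 172 x 100 = 75%

75%


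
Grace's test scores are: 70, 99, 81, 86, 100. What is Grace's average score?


Add the scores:
70 + 99 + 81 + 86 + 100 = 436
Divide by the number of tests:
436 / 5 = 87.2

87.2


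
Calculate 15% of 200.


Convert percentage to decimal:
15% = 0.15
Multiply:
200 x 0.15 = 30

30


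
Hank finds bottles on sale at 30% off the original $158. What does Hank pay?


Calculate the discount amount:
30% of $158 = $47.40
Subtract from original:
$158 - $47.40 = $110.60

$110.60


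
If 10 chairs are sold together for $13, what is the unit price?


Total cost: $13
Number of items: 10
Unit price: $13 / 10 = $1.30

$1.30


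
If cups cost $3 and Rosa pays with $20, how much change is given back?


Start with the amount paid:
$20
Subtract the price:
$20 - $3 = $17

$17


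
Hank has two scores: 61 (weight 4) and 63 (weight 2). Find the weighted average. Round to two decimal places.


Weighted sum:
4 x 61 + 2 x 63 = 370
Total weight:
4 + 2 = 6
Weighted average:
370 / 6 = 61.6666... ≈ 61.67

61.67


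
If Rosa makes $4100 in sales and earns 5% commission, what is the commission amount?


Convert rate to decimal:
5% = 0.05
Multiply by sales:
$4100 x 0.05 = $205

$205


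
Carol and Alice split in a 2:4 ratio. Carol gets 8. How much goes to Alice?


Find the multiplier:
8 / 2 = 4
Apply to Alice's share:
4 x 4 = 16

16


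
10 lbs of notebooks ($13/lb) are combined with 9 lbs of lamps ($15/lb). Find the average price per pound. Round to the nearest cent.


Cost of notebooks:
10 x $13 = $130
Cost of lamps:
9 x $15 = $135
Total cost: $130 + $135 = $265
Total weight: 19 lbs
Average: $265 / 19 = $13.9473... ≈ $13.95/lb

$13.95/lb


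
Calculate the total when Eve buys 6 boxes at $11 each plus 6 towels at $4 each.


Cost of boxes:
6 x $11 = $66
Cost of towels:
6 x $4 = $24
Add both:
$66 + $24 = $90

$90


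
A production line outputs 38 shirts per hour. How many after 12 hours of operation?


Production rate: 38 shirts per hour
Time: 12 hours
Total: 38 x 12 = 456 shirts

456 shirts


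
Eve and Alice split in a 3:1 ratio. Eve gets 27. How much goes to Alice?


Find the multiplier:
27 / 3 = 9
Apply to Alice's share:
1 x 9 = 9

9


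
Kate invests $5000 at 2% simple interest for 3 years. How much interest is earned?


Use the formula I = P x R x T / 100
P x R x T = 5000 x 2 x 3 = 30000
I = 30000 / 100 = $300

$300


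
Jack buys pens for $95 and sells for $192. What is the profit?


Selling price = $192
Cost price = $95
Profit = selling price - cost price:
Profit = $192 - $95 = $97

$97


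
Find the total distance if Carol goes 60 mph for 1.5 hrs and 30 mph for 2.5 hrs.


Leg 1 distance:
60 x 1.5 = 90 miles
Leg 2 distance:
30 x 2.5 = 75 miles
Total distance:
90 + 75 = 165 miles

165 miles


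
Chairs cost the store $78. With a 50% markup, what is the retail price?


Calculate the markup amount:
50% of $78 = $39
Add to cost:
$78 + $39 = $117

$117


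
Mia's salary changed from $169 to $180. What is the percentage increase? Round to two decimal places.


Find the absolute change:
|180 - 169| = 11
Divide by original and multiply by 100:
11 / 169 x 100 = 6.5088...% ≈ 6.51%

6.51%


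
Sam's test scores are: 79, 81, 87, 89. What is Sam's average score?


Add the scores:
79 + 81 + 87 + 89 = 336
Divide by the number of tests:
336 / 4 = 84

84


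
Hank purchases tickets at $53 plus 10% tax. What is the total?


Calculate the tax:
10% of $53 = $5.30
Add tax to price:
$53 + $5.30 = $58.30

$58.30


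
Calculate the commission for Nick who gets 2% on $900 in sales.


Convert rate to decimal:
2% = 0.02
Multiply by sales:
$900 x 0.02 = $18

$18


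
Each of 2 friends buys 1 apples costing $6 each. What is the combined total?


Cost per person:
1 x $6 = $6
Group total:
2 x $6 = $12

$12


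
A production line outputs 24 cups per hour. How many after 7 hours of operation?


Production rate: 24 cups per hour
Time: 7 hours
Total: 24 x 7 = 168 cups

168 cups


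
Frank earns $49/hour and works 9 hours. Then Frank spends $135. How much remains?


Calculate earnings:
9 x $49 = $441
Subtract spending:
$441 - $135 = $306

$306


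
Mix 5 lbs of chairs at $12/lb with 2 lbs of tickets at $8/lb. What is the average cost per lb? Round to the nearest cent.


Cost of chairs:
5 x $12 = $60
Cost of tickets:
2 x $8 = $16
Total cost: $60 + $16 = $76
Total weight: 7 lbs
Average: $76 / 7 = $10.8571... ≈ $10.86/lb

$10.86/lb


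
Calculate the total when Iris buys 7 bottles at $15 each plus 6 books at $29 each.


Cost of bottles:
7 x $15 = $105
Cost of books:
6 x $29 = $174
Add both:
$105 + $174 = $279

$279


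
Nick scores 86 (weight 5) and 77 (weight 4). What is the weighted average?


Weighted sum:
5 x 86 + 4 x 77 = 738
Total weight:
5 + 4 = 9
Weighted average:
738 / 9 = 82

82


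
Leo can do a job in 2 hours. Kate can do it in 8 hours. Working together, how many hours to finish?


Leo's rate: 1/2 of the job per hour
Kate's rate: 1/8 of the job per hour
Combined rate: 1/2 + 1/8 = 5/8 per hour
Time = 1 / (5/8) = 8/5 = 1.6 hours

1.6 hours


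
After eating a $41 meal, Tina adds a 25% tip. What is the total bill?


Calculate the tip:
25% of $41 = $10.25
Add tip to meal cost:
$41 + $10.25 = $51.25

$51.25


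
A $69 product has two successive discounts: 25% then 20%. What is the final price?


First discount:
25% of $69 = $17.25
Price after first discount:
$69 - $17.25 = $51.75
Second discount:
20% of $51.75 = $10.35
Final price:
$51.75 - $10.35 = $41.40

$41.40


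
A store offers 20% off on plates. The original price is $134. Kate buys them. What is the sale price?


Calculate the discount amount:
20% of $134 = $26.80
Subtract from original:
$134 - $26.80 = $107.20

$107.20


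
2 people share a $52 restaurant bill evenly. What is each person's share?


Total bill: $52
Number of people: 2
Each pays: $52 / 2 = $26

$26


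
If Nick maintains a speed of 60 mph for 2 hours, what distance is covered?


Use the formula: distance = speed x time
Speed = 60 mph, Time = 2 hours
60 x 2 = 120 miles

120 miles


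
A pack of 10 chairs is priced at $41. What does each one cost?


Total cost: $41
Number of items: 10
Unit price: $41 / 10 = $4.10

$4.10


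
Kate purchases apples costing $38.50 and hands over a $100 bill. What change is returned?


Start with the amount paid:
$100
Subtract the price:
$100 - $38.50 = $61.50

$61.50


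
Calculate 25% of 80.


Convert percentage to decimal:
25% = 0.25
Multiply:
80 x 0.25 = 20

20


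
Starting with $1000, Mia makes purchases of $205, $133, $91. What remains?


Add up expenses:
$205 + $133 + $91 = $429
Subtract from budget:
$1000 - $429 = $571

$571


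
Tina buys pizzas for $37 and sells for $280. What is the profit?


Selling price = $280
Cost price = $37
Profit = selling price - cost price:
Profit = $280 - $37 = $243

$243


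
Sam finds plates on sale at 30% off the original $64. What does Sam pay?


Calculate the discount amount:
30% of $64 = $19.20
Subtract from original:
$64 - $19.20 = $44.80

$44.80


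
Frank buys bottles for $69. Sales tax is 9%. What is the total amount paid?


Calculate the tax:
9% of $69 = $6.21
Add tax to price:
$69 + $6.21 = $75.21

$75.21


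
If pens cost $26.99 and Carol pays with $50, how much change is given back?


Start with the amount paid:
$50
Subtract the price:
$50 - $26.99 = $23.01

$23.01


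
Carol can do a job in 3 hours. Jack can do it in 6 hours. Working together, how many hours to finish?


Carol's rate: 1/3 of the job per hour
Jack's rate: 1/6 of the job per hour
Combined rate: 1/3 + 1/6 = 1/2 per hour
Time = 1 / (1/2) = 2 hours

2 hours


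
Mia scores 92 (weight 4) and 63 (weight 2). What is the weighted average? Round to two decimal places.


Weighted sum:
4 x 92 + 2 x 63 = 494
Total weight:
4 + 2 = 6
Weighted average:
494 / 6 = 82.3333... ≈ 82.33

82.33


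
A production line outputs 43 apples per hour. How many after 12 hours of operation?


Production rate: 43 apples per hour
Time: 12 hours
Total: 43 x 12 = 516 apples

516 apples


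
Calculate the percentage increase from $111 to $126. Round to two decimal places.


Find the absolute change:
|126 - 111| = 15
Divide by original and multiply by 100:
15 / 111 x 100 = 13.5135...% ≈ 13.51%

13.51%


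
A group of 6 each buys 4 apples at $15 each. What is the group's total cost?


Cost per person:
4 x $15 = $60
Group total:
6 x $60 = $360

$360


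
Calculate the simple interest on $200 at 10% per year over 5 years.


Use the formula I = P x R x T / 100
P x R x T = 200 x 10 x 5 = 10000
I = 10000 / 100 = $100

$100


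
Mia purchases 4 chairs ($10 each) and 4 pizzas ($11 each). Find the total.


Cost of chairs:
4 x $10 = $40
Cost of pizzas:
4 x $11 = $44
Add both:
$40 + $44 = $84

$84


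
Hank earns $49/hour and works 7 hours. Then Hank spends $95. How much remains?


Calculate earnings:
7 x $49 = $343
Subtract spending:
$343 - $95 = $248

$248


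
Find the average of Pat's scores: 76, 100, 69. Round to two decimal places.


Add the scores:
76 + 100 + 69 = 245
Divide by the number of tests:
245 / 3 = 81.6666... ≈ 81.67

81.67


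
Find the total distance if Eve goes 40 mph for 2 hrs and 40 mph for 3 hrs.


Leg 1 distance:
40 x 2 = 80 miles
Leg 2 distance:
40 x 3 = 120 miles
Total distance:
80 + 120 = 200 miles

200 miles


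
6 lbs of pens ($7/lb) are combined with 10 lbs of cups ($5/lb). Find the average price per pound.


Cost of pens:
6 x $7 = $42
Cost of cups:
10 x $5 = $50
Total cost: $42 + $50 = $92
Total weight: 16 lbs
Average: $92 / 16 = $5.75/lb

$5.75/lb


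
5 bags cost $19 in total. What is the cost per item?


Total cost: $19
Number of items: 5
Unit price: $19 / 5 = $3.80

$3.80


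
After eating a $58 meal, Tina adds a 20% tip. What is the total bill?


Calculate the tip:
20% of $58 = $11.60
Add tip to meal cost:
$58 + $11.60 = $69.60

$69.60


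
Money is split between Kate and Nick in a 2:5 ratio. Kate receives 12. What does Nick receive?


Find the multiplier:
12 / 2 = 6
Apply to Nick's share:
5 x 6 = 30

30


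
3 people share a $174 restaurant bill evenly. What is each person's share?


Total bill: $174
Number of people: 3
Each pays: $174 / 3 = $58

$58


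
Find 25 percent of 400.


Convert percentage to decimal:
25% = 0.25
Multiply:
400 x 0.25 = 100

100


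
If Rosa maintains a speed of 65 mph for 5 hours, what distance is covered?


Use the formula: distance = speed x time
Speed = 65 mph, Time = 5 hours
65 x 5 = 325 miles

325 miles


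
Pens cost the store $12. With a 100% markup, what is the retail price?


Calculate the markup amount:
100% of $12 = $12
Add to cost:
$12 + $12 = $24

$24


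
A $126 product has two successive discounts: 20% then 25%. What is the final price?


First discount:
20% of $126 = $25.20
Price after first discount:
$126 - $25.20 = $100.80
Second discount:
25% of $100.80 = $25.20
Final price:
$100.80 - $25.20 = $75.60

$75.60


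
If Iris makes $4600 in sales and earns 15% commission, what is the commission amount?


Convert rate to decimal:
15% = 0.15
Multiply by sales:
$4600 x 0.15 = $690

$690


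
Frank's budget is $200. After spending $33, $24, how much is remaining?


Add up expenses:
$33 + $24 = $57
Subtract from budget:
$200 - $57 = $143

$143


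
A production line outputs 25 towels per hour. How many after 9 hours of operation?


Production rate: 25 towels per hour
Time: 9 hours
Total: 25 x 9 = 225 towels

225 towels


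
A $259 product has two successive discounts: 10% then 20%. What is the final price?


First discount:
10% of $259 = $25.90
Price after first discount:
$259 - $25.90 = $233.10
Second discount:
20% of $233.10 = $46.62
Final price:
$233.10 - $46.62 = $186.48

$186.48


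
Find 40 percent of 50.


Convert percentage to decimal:
40% = 0.4
Multiply:
50 x 0.4 = 20

20


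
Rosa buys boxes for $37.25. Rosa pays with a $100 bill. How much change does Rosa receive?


Start with the amount paid:
$100
Subtract the price:
$100 - $37.25 = $62.75

$62.75


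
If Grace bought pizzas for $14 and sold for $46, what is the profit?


Selling price = $46
Cost price = $14
Profit = selling price - cost price:
Profit = $46 - $14 = $32

$32


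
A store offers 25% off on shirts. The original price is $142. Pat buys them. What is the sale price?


Calculate the discount amount:
25% of $142 = $35.50
Subtract from original:
$142 - $35.50 = $106.50

$106.50


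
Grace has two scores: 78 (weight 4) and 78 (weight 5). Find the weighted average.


Weighted sum:
4 x 78 + 5 x 78 = 702
Total weight:
4 + 5 = 9
Weighted average:
702 / 9 = 78

78


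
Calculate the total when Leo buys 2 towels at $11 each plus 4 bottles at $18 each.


Cost of towels:
2 x $11 = $22
Cost of bottles:
4 x $18 = $72
Add both:
$22 + $72 = $94

$94


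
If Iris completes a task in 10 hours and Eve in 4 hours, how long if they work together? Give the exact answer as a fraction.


Iris's rate: 1/10 of the job per hour
Eve's rate: 1/4 of the job per hour
Combined rate: 1/10 + 1/4 = 7/20 per hour
Time = 1 / (7/20) = 20/7 hours (≈ 2.86 hours)

20/7 hours


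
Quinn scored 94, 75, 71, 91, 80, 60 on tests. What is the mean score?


Add the scores:
94 + 75 + 71 + 91 + 80 + 60 = 471
Divide by the number of tests:
471 / 6 = 78.5

78.5


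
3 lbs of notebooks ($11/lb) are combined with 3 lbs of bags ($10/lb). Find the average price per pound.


Cost of notebooks:
3 x $11 = $33
Cost of bags:
3 x $10 = $30
Total cost: $33 + $30 = $63
Total weight: 6 lbs
Average: $63 / 6 = $10.50/lb

$10.50/lb


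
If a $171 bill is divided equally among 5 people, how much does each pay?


Total bill: $171
Number of people: 5
Each pays: $171 / 5 = $34.20

$34.20


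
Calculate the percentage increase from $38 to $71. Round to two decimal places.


Find the absolute change:
|71 - 38| = 33
Divide by original and multiply by 100:
33 / 38 x 100 = 86.8421...% ≈ 86.84%

86.84%


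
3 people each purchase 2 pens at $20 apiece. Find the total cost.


Cost per person:
2 x $20 = $40
Group total:
3 x $40 = $120

$120


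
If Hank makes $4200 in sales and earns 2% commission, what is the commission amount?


Convert rate to decimal:
2% = 0.02
Multiply by sales:
$4200 x 0.02 = $84

$84


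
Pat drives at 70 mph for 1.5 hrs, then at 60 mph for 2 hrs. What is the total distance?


Leg 1 distance:
70 x 1.5 = 105 miles
Leg 2 distance:
60 x 2 = 120 miles
Total distance:
105 + 120 = 225 miles

225 miles


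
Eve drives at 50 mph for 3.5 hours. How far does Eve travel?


Use the formula: distance = speed x time
Speed = 50 mph, Time = 3.5 hours
50 x 3.5 = 175 miles

175 miles


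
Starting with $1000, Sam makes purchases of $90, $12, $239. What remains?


Add up expenses:
$90 + $12 + $239 = $341
Subtract from budget:
$1000 - $341 = $659

$659


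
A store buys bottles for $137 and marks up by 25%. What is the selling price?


Calculate the markup amount:
25% of $137 = $34.25
Add to cost:
$137 + $34.25 = $171.25

$171.25


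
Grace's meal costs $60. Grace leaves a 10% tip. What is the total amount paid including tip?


Calculate the tip:
10% of $60 = $6
Add tip to meal cost:
$60 + $6 = $66

$66


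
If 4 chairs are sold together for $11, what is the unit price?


Total cost: $11
Number of items: 4
Unit price: $11 / 4 = $2.75

$2.75


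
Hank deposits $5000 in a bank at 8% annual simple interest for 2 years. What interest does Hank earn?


Use the formula I = P x R x T / 100
P x R x T = 5000 x 8 x 2 = 80000
I = 80000 / 100 = $800

$800


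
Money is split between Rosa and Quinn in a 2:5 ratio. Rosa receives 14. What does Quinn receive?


Find the multiplier:
14 / 2 = 7
Apply to Quinn's share:
5 x 7 = 35

35


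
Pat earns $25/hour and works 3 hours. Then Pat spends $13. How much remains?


Calculate earnings:
3 x $25 = $75
Subtract spending:
$75 - $13 = $62

$62


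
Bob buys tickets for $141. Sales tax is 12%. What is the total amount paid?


Calculate the tax:
12% of $141 = $16.92
Add tax to price:
$141 + $16.92 = $157.92

$157.92


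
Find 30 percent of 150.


Convert percentage to decimal:
30% = 0.3
Multiply:
150 x 0.3 = 45

45


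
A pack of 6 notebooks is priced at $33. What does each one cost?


Total cost: $33
Number of items: 6
Unit price: $33 / 6 = $5.50

$5.50


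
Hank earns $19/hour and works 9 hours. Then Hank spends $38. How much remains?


Calculate earnings:
9 x $19 = $171
Subtract spending:
$171 - $38 = $133

$133


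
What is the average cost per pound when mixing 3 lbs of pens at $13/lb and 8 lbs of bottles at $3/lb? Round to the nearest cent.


Cost of pens:
3 x $13 = $39
Cost of bottles:
8 x $3 = $24
Total cost: $39 + $24 = $63
Total weight: 11 lbs
Average: $63 / 11 = $5.7272... ≈ $5.73/lb

$5.73/lb


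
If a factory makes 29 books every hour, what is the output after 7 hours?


Production rate: 29 books per hour
Time: 7 hours
Total: 29 x 7 = 203 books

203 books


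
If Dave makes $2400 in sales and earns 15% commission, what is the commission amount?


Convert rate to decimal:
15% = 0.15
Multiply by sales:
$2400 x 0.15 = $360

$360


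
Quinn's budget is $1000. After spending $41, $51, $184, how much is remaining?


Add up expenses:
$41 + $51 + $184 = $276
Subtract from budget:
$1000 - $276 = $724

$724


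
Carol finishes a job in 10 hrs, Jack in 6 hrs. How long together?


Carol's rate: 1/10 of the job per hour
Jack's rate: 1/6 of the job per hour
Combined rate: 1/10 + 1/6 = 4/15 per hour
Time = 1 / (4/15) = 15/4 = 3.75 hours

3.75 hours


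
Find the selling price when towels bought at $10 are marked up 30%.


Calculate the markup amount:
30% of $10 = $3
Add to cost:
$10 + $3 = $13

$13


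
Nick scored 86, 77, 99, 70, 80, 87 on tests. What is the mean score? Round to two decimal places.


Add the scores:
86 + 77 + 99 + 70 + 80 + 87 = 499
Divide by the number of tests:
499 / 6 = 83.1666... ≈ 83.17

83.17


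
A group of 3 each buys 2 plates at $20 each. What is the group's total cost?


Cost per person:
2 x $20 = $40
Group total:
3 x $40 = $120

$120


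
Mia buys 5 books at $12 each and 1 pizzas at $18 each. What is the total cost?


Cost of books:
5 x $12 = $60
Cost of pizzas:
1 x $18 = $18
Add both:
$60 + $18 = $78

$78


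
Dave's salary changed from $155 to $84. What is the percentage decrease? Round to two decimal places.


Find the absolute change:
|84 - 155| = 71
Divide by original and multiply by 100:
71 / 155 x 100 = 45.8064...% ≈ 45.81%

45.81%


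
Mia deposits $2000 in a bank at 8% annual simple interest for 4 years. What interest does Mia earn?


Use the formula I = P x R x T / 100
P x R x T = 2000 x 8 x 4 = 64000
I = 64000 / 100 = $640

$640


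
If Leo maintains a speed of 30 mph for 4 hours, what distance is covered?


Use the formula: distance = speed x time
Speed = 30 mph, Time = 4 hours
30 x 4 = 120 miles

120 miles


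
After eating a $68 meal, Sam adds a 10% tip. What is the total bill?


Calculate the tip:
10% of $68 = $6.80
Add tip to meal cost:
$68 + $6.80 = $74.80

$74.80


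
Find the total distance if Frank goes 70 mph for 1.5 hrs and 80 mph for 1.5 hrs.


Leg 1 distance:
70 x 1.5 = 105 miles
Leg 2 distance:
80 x 1.5 = 120 miles
Total distance:
105 + 120 = 225 miles

225 miles


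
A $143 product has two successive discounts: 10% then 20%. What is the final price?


First discount:
10% of $143 = $14.30
Price after first discount:
$143 - $14.30 = $128.70
Second discount:
20% of $128.70 = $25.74
Final price:
$128.70 - $25.74 = $102.96

$102.96


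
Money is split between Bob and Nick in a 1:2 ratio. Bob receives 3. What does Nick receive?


Find the multiplier:
3 / 1 = 3
Apply to Nick's share:
2 x 3 = 6

6


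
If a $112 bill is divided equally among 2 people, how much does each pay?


Total bill: $112
Number of people: 2
Each pays: $112 / 2 = $56

$56


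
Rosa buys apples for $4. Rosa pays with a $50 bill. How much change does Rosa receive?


Start with the amount paid:
$50
Subtract the price:
$50 - $4 = $46

$46


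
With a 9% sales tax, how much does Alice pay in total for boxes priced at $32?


Calculate the tax:
9% of $32 = $2.88
Add tax to price:
$32 + $2.88 = $34.88

$34.88


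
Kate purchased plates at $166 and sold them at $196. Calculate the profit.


Selling price = $196
Cost price = $166
Profit = selling price - cost price:
Profit = $196 - $166 = $30

$30


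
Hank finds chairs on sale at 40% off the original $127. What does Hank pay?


Calculate the discount amount:
40% of $127 = $50.80
Subtract from original:
$127 - $50.80 = $76.20

$76.20


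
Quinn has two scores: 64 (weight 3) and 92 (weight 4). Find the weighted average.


Weighted sum:
3 x 64 + 4 x 92 = 560
Total weight:
3 + 4 = 7
Weighted average:
560 / 7 = 80

80


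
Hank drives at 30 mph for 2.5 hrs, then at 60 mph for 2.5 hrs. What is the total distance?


Leg 1 distance:
30 x 2.5 = 75 miles
Leg 2 distance:
60 x 2.5 = 150 miles
Total distance:
75 + 150 = 225 miles

225 miles


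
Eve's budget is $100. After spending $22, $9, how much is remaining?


Add up expenses:
$22 + $9 = $31
Subtract from budget:
$100 - $31 = $69

$69


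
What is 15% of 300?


Convert percentage to decimal:
15% = 0.15
Multiply:
300 x 0.15 = 45

45


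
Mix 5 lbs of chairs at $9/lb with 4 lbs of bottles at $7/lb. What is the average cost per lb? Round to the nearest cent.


Cost of chairs:
5 x $9 = $45
Cost of bottles:
4 x $7 = $28
Total cost: $45 + $28 = $73
Total weight: 9 lbs
Average: $73 / 9 = $8.1111... ≈ $8.11/lb

$8.11/lb


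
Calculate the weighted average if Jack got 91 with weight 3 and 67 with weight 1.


Weighted sum:
3 x 91 + 1 x 67 = 340
Total weight:
3 + 1 = 4
Weighted average:
340 / 4 = 85

85


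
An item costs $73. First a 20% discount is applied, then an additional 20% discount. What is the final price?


First discount:
20% of $73 = $14.60
Price after first discount:
$73 - $14.60 = $58.40
Second discount:
20% of $58.40 = $11.68
Final price:
$58.40 - $11.68 = $46.72

$46.72
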